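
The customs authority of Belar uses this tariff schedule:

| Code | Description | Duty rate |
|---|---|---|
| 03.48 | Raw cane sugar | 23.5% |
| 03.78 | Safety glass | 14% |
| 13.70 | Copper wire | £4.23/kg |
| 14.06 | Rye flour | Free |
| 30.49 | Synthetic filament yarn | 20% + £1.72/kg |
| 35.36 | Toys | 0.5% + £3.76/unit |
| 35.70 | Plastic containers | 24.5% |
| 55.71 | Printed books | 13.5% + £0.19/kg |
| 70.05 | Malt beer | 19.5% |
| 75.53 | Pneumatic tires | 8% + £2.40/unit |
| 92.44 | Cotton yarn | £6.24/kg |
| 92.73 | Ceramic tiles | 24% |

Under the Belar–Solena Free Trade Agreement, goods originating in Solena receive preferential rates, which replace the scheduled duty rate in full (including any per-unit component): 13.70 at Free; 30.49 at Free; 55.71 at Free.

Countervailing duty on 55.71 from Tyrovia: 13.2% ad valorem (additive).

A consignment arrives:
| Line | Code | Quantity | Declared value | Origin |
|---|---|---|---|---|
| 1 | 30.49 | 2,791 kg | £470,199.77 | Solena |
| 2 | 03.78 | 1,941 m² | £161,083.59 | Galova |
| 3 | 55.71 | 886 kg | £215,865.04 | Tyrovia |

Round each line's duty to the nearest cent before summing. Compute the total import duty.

Line 1 (30.49, Solena, 2,791 kg, £470,199.77):
Base rate for 30.49 is 20% + £1.72/kg.
Origin Solena qualifies under the Belar–Solena agreement and 30.49 is covered: preferential rate Free applies instead.
Duty = £470,199.77 × 0% = £0.00.
Line 2 (03.78, Galova, 1,941 m², £161,083.59):
Base rate for 03.78 is 14%.
Duty = £161,083.59 × 14% = £22,551.70.
Line 3 (55.71, Tyrovia, 886 kg, £215,865.04):
Base rate for 55.71 is 13.5% + £0.19/kg.
55.71 has an FTA preferential rate, but origin Tyrovia is not Solena; base rate stands.
Additional duty on 55.71 from Tyrovia: +13.2%. Applied ad valorem rate: 13.5% + 13.2% = 26.7%.
Duty = £215,865.04 × 26.7% + 886 × £0.19 = £57,804.31.
Total = £0.00 + £22,551.70 + £57,804.31 = £80,356.01.

£80,356.01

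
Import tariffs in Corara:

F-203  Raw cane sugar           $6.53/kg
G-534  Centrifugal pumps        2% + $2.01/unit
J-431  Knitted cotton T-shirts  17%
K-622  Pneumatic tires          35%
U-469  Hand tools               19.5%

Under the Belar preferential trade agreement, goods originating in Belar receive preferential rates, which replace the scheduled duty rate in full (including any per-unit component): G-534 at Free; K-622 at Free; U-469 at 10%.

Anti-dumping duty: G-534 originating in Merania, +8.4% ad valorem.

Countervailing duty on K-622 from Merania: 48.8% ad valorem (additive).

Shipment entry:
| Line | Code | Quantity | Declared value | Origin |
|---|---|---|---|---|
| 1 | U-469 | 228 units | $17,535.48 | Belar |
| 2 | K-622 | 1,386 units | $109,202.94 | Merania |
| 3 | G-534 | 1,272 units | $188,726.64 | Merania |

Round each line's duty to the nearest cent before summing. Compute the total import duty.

$115,449.90

Line 1 (U-469, Belar, 228 units, $17,535.48):
Base rate for U-469 is 19.5%.
Origin Belar qualifies under the Corara–Belar agreement and U-469 is covered: preferential rate 10% applies instead.
Duty = $17,535.48 × 10% = $1,753.55.
Line 2 (K-622, Merania, 1,386 units, $109,202.94):
Base rate for K-622 is 35%.
K-622 has an FTA preferential rate, but origin Merania is not Belar; base rate stands.
Additional duty on K-622 from Merania: +48.8%. Applied ad valorem rate: 35% + 48.8% = 83.8%.
Duty = $109,202.94 × 83.8% = $91,512.06.
Line 3 (G-534, Merania, 1,272 units, $188,726.64):
Base rate for G-534 is 2% + $2.01/unit.
G-534 has an FTA preferential rate, but origin Merania is not Belar; base rate stands.
Additional duty on G-534 from Merania: +8.4%. Applied ad valorem rate: 2% + 8.4% = 10.4%.
Duty = $188,726.64 × 10.4% + 1,272 × $2.01 = $22,184.29.
Total = $1,753.55 + $91,512.06 + $22,184.29 = $115,449.90.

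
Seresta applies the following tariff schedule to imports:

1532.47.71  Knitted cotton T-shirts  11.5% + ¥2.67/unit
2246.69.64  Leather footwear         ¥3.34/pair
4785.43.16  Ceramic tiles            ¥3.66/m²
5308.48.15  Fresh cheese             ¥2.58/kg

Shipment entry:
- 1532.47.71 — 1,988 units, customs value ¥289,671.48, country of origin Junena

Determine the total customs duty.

¥38,620.18

Line 1 (1532.47.71, Junena, 1,988 units, ¥289,671.48):
Base rate for 1532.47.71 is 11.5% + ¥2.67/unit.
Duty = ¥289,671.48 × 11.5% + 1,988 × ¥2.67 = ¥38,620.18.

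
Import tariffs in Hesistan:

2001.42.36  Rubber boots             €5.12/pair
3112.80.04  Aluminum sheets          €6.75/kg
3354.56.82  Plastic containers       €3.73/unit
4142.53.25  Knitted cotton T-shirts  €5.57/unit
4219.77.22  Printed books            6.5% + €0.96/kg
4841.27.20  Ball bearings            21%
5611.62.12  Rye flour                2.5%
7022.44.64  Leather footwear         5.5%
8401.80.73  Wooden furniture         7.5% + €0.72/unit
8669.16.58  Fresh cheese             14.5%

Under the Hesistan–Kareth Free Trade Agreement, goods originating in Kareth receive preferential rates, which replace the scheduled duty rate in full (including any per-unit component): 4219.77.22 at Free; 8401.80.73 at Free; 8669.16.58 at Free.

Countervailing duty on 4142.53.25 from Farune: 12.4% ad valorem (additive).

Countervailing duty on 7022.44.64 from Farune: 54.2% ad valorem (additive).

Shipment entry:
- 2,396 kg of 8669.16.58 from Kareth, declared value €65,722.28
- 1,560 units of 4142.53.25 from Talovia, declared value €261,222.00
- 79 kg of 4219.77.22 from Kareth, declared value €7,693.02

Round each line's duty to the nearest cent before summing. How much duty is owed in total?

€8,689.20

Line 1 (8669.16.58, Kareth, 2,396 kg, €65,722.28):
Base rate for 8669.16.58 is 14.5%.
Origin Kareth qualifies under the Hesistan–Kareth agreement and 8669.16.58 is covered: preferential rate Free applies instead.
Duty = €65,722.28 × 0% = €0.00.
Line 2 (4142.53.25, Talovia, 1,560 units, €261,222.00):
Base rate for 4142.53.25 is €5.57/unit.
The additional-duty order on 4142.53.25 targets Farune, not Talovia; it does not apply.
Duty = 1,560 × €5.57 = €8,689.20.
Line 3 (4219.77.22, Kareth, 79 kg, €7,693.02):
Base rate for 4219.77.22 is 6.5% + €0.96/kg.
Origin Kareth qualifies under the Hesistan–Kareth agreement and 4219.77.22 is covered: preferential rate Free applies instead.
Duty = €7,693.02 × 0% = €0.00.
Total = €0.00 + €8,689.20 + €0.00 = €8,689.20.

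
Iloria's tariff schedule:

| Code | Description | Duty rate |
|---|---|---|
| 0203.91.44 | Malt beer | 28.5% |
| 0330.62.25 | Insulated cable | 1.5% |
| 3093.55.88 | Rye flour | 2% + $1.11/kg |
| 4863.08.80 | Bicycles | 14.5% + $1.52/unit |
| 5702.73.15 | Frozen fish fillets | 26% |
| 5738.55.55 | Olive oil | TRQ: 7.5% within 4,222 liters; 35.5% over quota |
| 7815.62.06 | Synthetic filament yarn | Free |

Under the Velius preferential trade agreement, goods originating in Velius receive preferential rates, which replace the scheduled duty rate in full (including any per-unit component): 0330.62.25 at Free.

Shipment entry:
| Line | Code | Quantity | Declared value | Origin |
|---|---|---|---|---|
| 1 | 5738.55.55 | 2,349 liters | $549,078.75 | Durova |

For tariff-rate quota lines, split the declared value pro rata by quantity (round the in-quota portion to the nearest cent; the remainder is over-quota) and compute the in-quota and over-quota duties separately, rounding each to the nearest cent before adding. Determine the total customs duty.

$41,180.91

Line 1 (5738.55.55, Durova, 2,349 liters, $549,078.75):
Code 5738.55.55 is under a tariff-rate quota (threshold 4,222 liters). Quantity 2,349 liters is within the quota, so the in-quota rate 7.5% applies to the full value.
Duty = $549,078.75 × 7.5% = $41,180.91.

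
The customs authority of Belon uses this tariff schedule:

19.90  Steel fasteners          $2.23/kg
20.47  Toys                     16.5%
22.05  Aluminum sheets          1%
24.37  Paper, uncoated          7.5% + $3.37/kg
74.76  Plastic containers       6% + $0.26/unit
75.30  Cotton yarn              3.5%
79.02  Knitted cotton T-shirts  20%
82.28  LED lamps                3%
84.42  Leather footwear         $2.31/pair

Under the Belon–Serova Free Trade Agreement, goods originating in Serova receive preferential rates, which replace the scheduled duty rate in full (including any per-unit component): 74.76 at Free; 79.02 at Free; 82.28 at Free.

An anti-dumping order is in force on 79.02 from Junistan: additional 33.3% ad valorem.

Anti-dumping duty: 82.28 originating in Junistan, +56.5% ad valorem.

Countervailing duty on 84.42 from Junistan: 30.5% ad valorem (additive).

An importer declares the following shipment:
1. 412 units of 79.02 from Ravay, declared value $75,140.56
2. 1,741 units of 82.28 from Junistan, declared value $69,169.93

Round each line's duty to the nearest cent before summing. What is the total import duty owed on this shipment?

$56,184.22

Line 1 (79.02, Ravay, 412 units, $75,140.56):
Base rate for 79.02 is 20%.
79.02 has an FTA preferential rate, but origin Ravay is not Serova; base rate stands.
The additional-duty order on 79.02 targets Junistan, not Ravay; it does not apply.
Duty = $75,140.56 × 20% = $15,028.11.
Line 2 (82.28, Junistan, 1,741 units, $69,169.93):
Base rate for 82.28 is 3%.
82.28 has an FTA preferential rate, but origin Junistan is not Serova; base rate stands.
Additional duty on 82.28 from Junistan: +56.5%. Applied ad valorem rate: 3% + 56.5% = 59.5%.
Duty = $69,169.93 × 59.5% = $41,156.11.
Total = $15,028.11 + $41,156.11 = $56,184.22.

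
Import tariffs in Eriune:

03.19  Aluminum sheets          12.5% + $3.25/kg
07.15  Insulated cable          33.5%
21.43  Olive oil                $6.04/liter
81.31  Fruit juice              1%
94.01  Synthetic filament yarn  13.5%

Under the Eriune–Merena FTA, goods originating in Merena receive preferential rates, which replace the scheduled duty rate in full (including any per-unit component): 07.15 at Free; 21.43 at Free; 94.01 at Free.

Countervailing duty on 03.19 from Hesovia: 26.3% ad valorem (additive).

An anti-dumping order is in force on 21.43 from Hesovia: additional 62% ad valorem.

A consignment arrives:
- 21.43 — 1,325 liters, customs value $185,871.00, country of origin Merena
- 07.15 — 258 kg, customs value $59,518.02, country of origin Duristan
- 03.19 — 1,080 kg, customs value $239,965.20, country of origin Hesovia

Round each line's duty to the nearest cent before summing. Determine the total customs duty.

$116,555.04

Line 1 (21.43, Merena, 1,325 liters, $185,871.00):
Base rate for 21.43 is $6.04/liter.
Origin Merena qualifies under the Eriune–Merena agreement and 21.43 is covered: preferential rate Free applies instead.
The additional-duty order on 21.43 targets Hesovia, not Merena; it does not apply.
Duty = $185,871.00 × 0% = $0.00.
Line 2 (07.15, Duristan, 258 kg, $59,518.02):
Base rate for 07.15 is 33.5%.
07.15 has an FTA preferential rate, but origin Duristan is not Merena; base rate stands.
Duty = $59,518.02 × 33.5% = $19,938.54.
Line 3 (03.19, Hesovia, 1,080 kg, $239,965.20):
Base rate for 03.19 is 12.5% + $3.25/kg.
Additional duty on 03.19 from Hesovia: +26.3%. Applied ad valorem rate: 12.5% + 26.3% = 38.8%.
Duty = $239,965.20 × 38.8% + 1,080 × $3.25 = $96,616.50.
Total = $0.00 + $19,938.54 + $96,616.50 = $116,555.04.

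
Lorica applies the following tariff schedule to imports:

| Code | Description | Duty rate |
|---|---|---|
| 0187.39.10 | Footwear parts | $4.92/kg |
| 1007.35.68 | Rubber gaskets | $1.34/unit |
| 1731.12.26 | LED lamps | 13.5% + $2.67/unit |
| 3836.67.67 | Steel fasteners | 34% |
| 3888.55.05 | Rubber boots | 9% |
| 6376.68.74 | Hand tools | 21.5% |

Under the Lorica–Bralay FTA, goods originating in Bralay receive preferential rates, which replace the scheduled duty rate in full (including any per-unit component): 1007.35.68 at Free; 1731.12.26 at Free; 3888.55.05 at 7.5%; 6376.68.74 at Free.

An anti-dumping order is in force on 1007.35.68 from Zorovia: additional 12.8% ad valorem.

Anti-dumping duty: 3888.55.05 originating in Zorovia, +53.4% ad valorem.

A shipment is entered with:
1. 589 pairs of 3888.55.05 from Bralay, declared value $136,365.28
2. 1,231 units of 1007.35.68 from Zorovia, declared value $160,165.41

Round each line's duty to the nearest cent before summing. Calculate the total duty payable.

$32,378.11

Line 1 (3888.55.05, Bralay, 589 pairs, $136,365.28):
Base rate for 3888.55.05 is 9%.
Origin Bralay qualifies under the Lorica–Bralay agreement and 3888.55.05 is covered: preferential rate 7.5% applies instead.
The additional-duty order on 3888.55.05 targets Zorovia, not Bralay; it does not apply.
Duty = $136,365.28 × 7.5% = $10,227.40.
Line 2 (1007.35.68, Zorovia, 1,231 units, $160,165.41):
Base rate for 1007.35.68 is $1.34/unit.
1007.35.68 has an FTA preferential rate, but origin Zorovia is not Bralay; base rate stands.
Additional duty on 1007.35.68 from Zorovia: +12.8% ad valorem. Applied ad valorem rate = 12.8%.
Duty = $160,165.41 × 12.8% + 1,231 × $1.34 = $22,150.71.
Total = $10,227.40 + $22,150.71 = $32,378.11.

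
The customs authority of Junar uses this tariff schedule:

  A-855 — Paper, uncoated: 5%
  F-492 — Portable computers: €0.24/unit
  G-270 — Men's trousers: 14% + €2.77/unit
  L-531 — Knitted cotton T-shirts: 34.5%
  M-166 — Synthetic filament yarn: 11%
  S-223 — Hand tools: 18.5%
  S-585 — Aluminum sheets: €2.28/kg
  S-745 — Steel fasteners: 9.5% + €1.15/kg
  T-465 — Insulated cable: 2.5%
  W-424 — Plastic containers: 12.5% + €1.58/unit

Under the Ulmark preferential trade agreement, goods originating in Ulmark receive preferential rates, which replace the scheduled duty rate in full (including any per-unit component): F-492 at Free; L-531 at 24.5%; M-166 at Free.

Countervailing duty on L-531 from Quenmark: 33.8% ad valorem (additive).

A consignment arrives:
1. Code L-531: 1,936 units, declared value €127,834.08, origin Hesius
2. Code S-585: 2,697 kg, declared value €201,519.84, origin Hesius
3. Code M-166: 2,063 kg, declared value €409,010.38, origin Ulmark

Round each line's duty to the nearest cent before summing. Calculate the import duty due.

€50,251.92

Line 1 (L-531, Hesius, 1,936 units, €127,834.08):
Base rate for L-531 is 34.5%.
L-531 has an FTA preferential rate, but origin Hesius is not Ulmark; base rate stands.
The additional-duty order on L-531 targets Quenmark, not Hesius; it does not apply.
Duty = €127,834.08 × 34.5% = €44,102.76.
Line 2 (S-585, Hesius, 2,697 kg, €201,519.84):
Base rate for S-585 is €2.28/kg.
Duty = 2,697 × €2.28 = €6,149.16.
Line 3 (M-166, Ulmark, 2,063 kg, €409,010.38):
Base rate for M-166 is 11%.
Origin Ulmark qualifies under the Junar–Ulmark agreement and M-166 is covered: preferential rate Free applies instead.
Duty = €409,010.38 × 0% = €0.00.
Total = €44,102.76 + €6,149.16 + €0.00 = €50,251.92.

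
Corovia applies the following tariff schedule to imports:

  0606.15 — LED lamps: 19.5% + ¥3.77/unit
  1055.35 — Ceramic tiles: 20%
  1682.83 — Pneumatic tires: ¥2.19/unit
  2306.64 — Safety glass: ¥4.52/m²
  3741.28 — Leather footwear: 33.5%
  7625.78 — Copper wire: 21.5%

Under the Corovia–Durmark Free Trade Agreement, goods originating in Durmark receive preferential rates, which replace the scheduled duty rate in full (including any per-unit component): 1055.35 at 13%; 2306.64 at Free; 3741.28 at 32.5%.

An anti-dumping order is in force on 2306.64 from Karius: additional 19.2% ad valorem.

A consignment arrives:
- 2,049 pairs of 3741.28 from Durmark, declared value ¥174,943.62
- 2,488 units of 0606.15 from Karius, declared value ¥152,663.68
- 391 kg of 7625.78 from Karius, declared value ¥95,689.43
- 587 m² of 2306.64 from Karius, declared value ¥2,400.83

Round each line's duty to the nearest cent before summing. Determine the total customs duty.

¥119,693.29

Line 1 (3741.28, Durmark, 2,049 pairs, ¥174,943.62):
Base rate for 3741.28 is 33.5%.
Origin Durmark qualifies under the Corovia–Durmark agreement and 3741.28 is covered: preferential rate 32.5% applies instead.
Duty = ¥174,943.62 × 32.5% = ¥56,856.68.
Line 2 (0606.15, Karius, 2,488 units, ¥152,663.68):
Base rate for 0606.15 is 19.5% + ¥3.77/unit.
Duty = ¥152,663.68 × 19.5% + 2,488 × ¥3.77 = ¥39,149.18.
Line 3 (7625.78, Karius, 391 kg, ¥95,689.43):
Base rate for 7625.78 is 21.5%.
Duty = ¥95,689.43 × 21.5% = ¥20,573.23.
Line 4 (2306.64, Karius, 587 m², ¥2,400.83):
Base rate for 2306.64 is ¥4.52/m².
2306.64 has an FTA preferential rate, but origin Karius is not Durmark; base rate stands.
Additional duty on 2306.64 from Karius: +19.2% ad valorem. Applied ad valorem rate = 19.2%.
Duty = ¥2,400.83 × 19.2% + 587 × ¥4.52 = ¥3,114.20.
Total = ¥56,856.68 + ¥39,149.18 + ¥20,573.23 + ¥3,114.20 = ¥119,693.29.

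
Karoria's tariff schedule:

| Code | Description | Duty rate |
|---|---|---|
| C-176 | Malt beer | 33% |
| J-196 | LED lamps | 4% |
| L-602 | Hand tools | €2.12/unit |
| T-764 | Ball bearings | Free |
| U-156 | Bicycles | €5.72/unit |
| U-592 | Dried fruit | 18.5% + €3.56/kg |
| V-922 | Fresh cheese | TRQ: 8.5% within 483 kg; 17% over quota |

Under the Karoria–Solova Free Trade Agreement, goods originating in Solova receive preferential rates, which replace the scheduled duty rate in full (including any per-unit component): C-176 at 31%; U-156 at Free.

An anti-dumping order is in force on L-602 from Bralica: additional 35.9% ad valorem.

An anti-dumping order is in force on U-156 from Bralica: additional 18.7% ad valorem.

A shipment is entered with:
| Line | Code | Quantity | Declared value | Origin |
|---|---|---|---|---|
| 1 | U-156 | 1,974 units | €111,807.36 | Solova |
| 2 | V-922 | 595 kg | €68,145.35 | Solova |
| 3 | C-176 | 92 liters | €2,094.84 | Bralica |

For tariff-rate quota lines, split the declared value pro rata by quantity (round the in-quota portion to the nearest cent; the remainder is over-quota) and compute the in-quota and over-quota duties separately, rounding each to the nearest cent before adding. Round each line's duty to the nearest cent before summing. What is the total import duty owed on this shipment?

€7,573.98

Line 1 (U-156, Solova, 1,974 units, €111,807.36):
Base rate for U-156 is €5.72/unit.
Origin Solova qualifies under the Karoria–Solova agreement and U-156 is covered: preferential rate Free applies instead.
The additional-duty order on U-156 targets Bralica, not Solova; it does not apply.
Duty = €111,807.36 × 0% = €0.00.
Line 2 (V-922, Solova, 595 kg, €68,145.35):
Code V-922 is under a tariff-rate quota (threshold 483 kg). In-quota: 483 kg at 8.5%; over-quota: 112 kg at 17%.
Pro-rata value split: in-quota = €68,145.35 × 483/595 = €55,317.99; over-quota = €68,145.35 − €55,317.99 = €12,827.36.
In-quota duty = €55,317.99 × 8.5% = €4,702.03. Over-quota duty = €12,827.36 × 17% = €2,180.65.
Line duty = €4,702.03 + €2,180.65 = €6,882.68.
Line 3 (C-176, Bralica, 92 liters, €2,094.84):
Base rate for C-176 is 33%.
C-176 has an FTA preferential rate, but origin Bralica is not Solova; base rate stands.
Duty = €2,094.84 × 33% = €691.30.
Total = €0.00 + €6,882.68 + €691.30 = €7,573.98.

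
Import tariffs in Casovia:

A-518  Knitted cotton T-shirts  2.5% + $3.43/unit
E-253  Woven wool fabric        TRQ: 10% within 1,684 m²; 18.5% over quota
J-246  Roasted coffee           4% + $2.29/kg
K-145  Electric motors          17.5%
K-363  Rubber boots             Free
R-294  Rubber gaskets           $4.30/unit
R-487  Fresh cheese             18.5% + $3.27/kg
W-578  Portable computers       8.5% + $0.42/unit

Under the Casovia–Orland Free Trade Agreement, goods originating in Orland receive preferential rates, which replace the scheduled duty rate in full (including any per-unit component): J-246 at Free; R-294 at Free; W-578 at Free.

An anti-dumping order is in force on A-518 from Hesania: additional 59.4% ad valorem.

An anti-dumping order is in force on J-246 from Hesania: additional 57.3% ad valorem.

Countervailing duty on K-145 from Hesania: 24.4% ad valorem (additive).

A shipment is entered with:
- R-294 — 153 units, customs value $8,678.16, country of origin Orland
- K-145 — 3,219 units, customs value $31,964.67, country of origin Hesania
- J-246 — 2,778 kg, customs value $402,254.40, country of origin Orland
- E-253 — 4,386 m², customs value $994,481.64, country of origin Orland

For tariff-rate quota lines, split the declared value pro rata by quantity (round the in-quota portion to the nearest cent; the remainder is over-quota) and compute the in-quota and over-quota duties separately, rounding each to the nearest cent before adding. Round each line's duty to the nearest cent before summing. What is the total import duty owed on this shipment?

Line 1 (R-294, Orland, 153 units, $8,678.16):
Base rate for R-294 is $4.30/unit.
Origin Orland qualifies under the Casovia–Orland agreement and R-294 is covered: preferential rate Free applies instead.
Duty = $8,678.16 × 0% = $0.00.
Line 2 (K-145, Hesania, 3,219 units, $31,964.67):
Base rate for K-145 is 17.5%.
Additional duty on K-145 from Hesania: +24.4%. Applied ad valorem rate: 17.5% + 24.4% = 41.9%.
Duty = $31,964.67 × 41.9% = $13,393.20.
Line 3 (J-246, Orland, 2,778 kg, $402,254.40):
Base rate for J-246 is 4% + $2.29/kg.
Origin Orland qualifies under the Casovia–Orland agreement and J-246 is covered: preferential rate Free applies instead.
The additional-duty order on J-246 targets Hesania, not Orland; it does not apply.
Duty = $402,254.40 × 0% = $0.00.
Line 4 (E-253, Orland, 4,386 m², $994,481.64):
Code E-253 is under a tariff-rate quota (threshold 1,684 m²). In-quota: 1,684 m² at 10%; over-quota: 2,702 m² at 18.5%.
Pro-rata value split: in-quota = $994,481.64 × 1,684/4,386 = $381,830.16; over-quota = $994,481.64 − $381,830.16 = $612,651.48.
In-quota duty = $381,830.16 × 10% = $38,183.02. Over-quota duty = $612,651.48 × 18.5% = $113,340.52.
Line duty = $38,183.02 + $113,340.52 = $151,523.54.
Total = $0.00 + $13,393.20 + $0.00 + $151,523.54 = $164,916.74.

$164,916.74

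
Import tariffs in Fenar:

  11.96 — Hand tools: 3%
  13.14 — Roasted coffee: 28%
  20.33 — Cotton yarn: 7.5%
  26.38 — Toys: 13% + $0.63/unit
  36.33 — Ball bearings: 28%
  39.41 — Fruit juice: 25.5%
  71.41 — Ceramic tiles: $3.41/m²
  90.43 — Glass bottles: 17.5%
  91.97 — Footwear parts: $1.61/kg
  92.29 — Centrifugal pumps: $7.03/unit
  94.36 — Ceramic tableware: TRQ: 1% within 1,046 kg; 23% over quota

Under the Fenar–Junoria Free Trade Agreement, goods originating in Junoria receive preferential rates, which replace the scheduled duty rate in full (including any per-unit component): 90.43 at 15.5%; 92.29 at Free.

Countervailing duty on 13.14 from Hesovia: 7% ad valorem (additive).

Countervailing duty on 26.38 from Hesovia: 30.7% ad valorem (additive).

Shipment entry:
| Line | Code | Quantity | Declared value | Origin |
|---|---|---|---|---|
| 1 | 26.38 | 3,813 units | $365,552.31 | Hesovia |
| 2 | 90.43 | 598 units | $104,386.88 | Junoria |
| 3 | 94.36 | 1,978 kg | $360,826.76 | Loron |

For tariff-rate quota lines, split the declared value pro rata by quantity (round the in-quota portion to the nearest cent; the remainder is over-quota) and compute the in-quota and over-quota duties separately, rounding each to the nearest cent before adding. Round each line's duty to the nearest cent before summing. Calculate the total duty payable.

Line 1 (26.38, Hesovia, 3,813 units, $365,552.31):
Base rate for 26.38 is 13% + $0.63/unit.
Additional duty on 26.38 from Hesovia: +30.7%. Applied ad valorem rate: 13% + 30.7% = 43.7%.
Duty = $365,552.31 × 43.7% + 3,813 × $0.63 = $162,148.55.
Line 2 (90.43, Junoria, 598 units, $104,386.88):
Base rate for 90.43 is 17.5%.
Origin Junoria qualifies under the Fenar–Junoria agreement and 90.43 is covered: preferential rate 15.5% applies instead.
Duty = $104,386.88 × 15.5% = $16,179.97.
Line 3 (94.36, Loron, 1,978 kg, $360,826.76):
Code 94.36 is under a tariff-rate quota (threshold 1,046 kg). In-quota: 1,046 kg at 1%; over-quota: 932 kg at 23%.
Pro-rata value split: in-quota = $360,826.76 × 1,046/1,978 = $190,811.32; over-quota = $360,826.76 − $190,811.32 = $170,015.44.
In-quota duty = $190,811.32 × 1% = $1,908.11. Over-quota duty = $170,015.44 × 23% = $39,103.55.
Line duty = $1,908.11 + $39,103.55 = $41,011.66.
Total = $162,148.55 + $16,179.97 + $41,011.66 = $219,340.18.

$219,340.18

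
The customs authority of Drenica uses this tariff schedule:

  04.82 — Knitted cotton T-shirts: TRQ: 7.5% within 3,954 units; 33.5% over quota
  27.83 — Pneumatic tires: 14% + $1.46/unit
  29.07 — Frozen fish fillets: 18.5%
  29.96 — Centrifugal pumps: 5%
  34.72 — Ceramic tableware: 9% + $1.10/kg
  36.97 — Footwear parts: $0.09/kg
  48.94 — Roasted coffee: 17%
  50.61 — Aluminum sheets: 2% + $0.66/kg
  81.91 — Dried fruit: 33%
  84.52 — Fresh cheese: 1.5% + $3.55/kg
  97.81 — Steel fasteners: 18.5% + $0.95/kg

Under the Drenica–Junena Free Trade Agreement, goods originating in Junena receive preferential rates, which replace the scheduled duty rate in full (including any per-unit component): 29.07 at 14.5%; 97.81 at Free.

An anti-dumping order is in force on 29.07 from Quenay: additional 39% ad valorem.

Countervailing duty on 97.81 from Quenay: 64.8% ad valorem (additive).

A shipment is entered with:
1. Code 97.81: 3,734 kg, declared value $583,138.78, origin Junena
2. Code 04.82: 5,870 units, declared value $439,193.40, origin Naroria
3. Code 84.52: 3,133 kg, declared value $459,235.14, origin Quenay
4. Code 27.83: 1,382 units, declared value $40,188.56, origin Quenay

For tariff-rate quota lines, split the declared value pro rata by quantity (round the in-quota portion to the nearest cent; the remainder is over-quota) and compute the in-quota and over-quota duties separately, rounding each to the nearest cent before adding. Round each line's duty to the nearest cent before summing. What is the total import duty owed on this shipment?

Line 1 (97.81, Junena, 3,734 kg, $583,138.78):
Base rate for 97.81 is 18.5% + $0.95/kg.
Origin Junena qualifies under the Drenica–Junena agreement and 97.81 is covered: preferential rate Free applies instead.
The additional-duty order on 97.81 targets Quenay, not Junena; it does not apply.
Duty = $583,138.78 × 0% = $0.00.
Line 2 (04.82, Naroria, 5,870 units, $439,193.40):
Code 04.82 is under a tariff-rate quota (threshold 3,954 units). In-quota: 3,954 units at 7.5%; over-quota: 1,916 units at 33.5%.
Pro-rata value split: in-quota = $439,193.40 × 3,954/5,870 = $295,838.28; over-quota = $439,193.40 − $295,838.28 = $143,355.12.
In-quota duty = $295,838.28 × 7.5% = $22,187.87. Over-quota duty = $143,355.12 × 33.5% = $48,023.97.
Line duty = $22,187.87 + $48,023.97 = $70,211.84.
Line 3 (84.52, Quenay, 3,133 kg, $459,235.14):
Base rate for 84.52 is 1.5% + $3.55/kg.
Duty = $459,235.14 × 1.5% + 3,133 × $3.55 = $18,010.68.
Line 4 (27.83, Quenay, 1,382 units, $40,188.56):
Base rate for 27.83 is 14% + $1.46/unit.
Duty = $40,188.56 × 14% + 1,382 × $1.46 = $7,644.12.
Total = $0.00 + $70,211.84 + $18,010.68 + $7,644.12 = $95,866.64.

$95,866.64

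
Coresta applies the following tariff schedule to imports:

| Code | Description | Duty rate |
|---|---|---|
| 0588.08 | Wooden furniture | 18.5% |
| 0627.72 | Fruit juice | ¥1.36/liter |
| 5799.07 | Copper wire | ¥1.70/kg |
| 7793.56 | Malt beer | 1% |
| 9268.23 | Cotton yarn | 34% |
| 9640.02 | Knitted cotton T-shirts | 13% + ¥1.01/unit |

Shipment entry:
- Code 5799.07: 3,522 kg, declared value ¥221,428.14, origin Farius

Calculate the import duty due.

Line 1 (5799.07, Farius, 3,522 kg, ¥221,428.14):
Base rate for 5799.07 is ¥1.70/kg.
Duty = 3,522 × ¥1.70 = ¥5,987.40.

¥5,987.40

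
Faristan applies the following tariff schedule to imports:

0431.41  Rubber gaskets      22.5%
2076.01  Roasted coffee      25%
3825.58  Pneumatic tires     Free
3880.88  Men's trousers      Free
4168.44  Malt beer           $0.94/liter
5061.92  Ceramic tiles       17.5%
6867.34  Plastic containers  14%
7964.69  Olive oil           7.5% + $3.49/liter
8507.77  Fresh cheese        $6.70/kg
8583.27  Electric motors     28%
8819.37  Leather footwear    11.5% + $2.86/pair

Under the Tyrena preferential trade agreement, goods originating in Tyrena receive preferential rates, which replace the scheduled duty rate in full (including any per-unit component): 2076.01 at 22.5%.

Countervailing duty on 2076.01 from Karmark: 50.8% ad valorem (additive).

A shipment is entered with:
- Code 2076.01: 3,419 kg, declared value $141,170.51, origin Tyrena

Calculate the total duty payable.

$31,763.36

Line 1 (2076.01, Tyrena, 3,419 kg, $141,170.51):
Base rate for 2076.01 is 25%.
Origin Tyrena qualifies under the Faristan–Tyrena agreement and 2076.01 is covered: preferential rate 22.5% applies instead.
The additional-duty order on 2076.01 targets Karmark, not Tyrena; it does not apply.
Duty = $141,170.51 × 22.5% = $31,763.36.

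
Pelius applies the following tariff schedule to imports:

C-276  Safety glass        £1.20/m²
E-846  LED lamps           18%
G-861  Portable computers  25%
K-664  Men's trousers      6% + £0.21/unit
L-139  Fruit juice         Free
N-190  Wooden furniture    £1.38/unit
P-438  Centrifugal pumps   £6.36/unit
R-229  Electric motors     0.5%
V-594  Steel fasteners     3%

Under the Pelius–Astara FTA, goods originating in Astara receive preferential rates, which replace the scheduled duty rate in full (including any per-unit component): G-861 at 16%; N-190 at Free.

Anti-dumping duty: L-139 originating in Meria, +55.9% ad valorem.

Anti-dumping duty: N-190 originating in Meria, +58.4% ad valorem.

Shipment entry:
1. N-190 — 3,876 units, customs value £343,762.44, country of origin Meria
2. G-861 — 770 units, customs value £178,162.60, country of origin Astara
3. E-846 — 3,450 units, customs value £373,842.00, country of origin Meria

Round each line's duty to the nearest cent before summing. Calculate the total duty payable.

£301,903.72

Line 1 (N-190, Meria, 3,876 units, £343,762.44):
Base rate for N-190 is £1.38/unit.
N-190 has an FTA preferential rate, but origin Meria is not Astara; base rate stands.
Additional duty on N-190 from Meria: +58.4% ad valorem. Applied ad valorem rate = 58.4%.
Duty = £343,762.44 × 58.4% + 3,876 × £1.38 = £206,106.14.
Line 2 (G-861, Astara, 770 units, £178,162.60):
Base rate for G-861 is 25%.
Origin Astara qualifies under the Pelius–Astara agreement and G-861 is covered: preferential rate 16% applies instead.
Duty = £178,162.60 × 16% = £28,506.02.
Line 3 (E-846, Meria, 3,450 units, £373,842.00):
Base rate for E-846 is 18%.
Duty = £373,842.00 × 18% = £67,291.56.
Total = £206,106.14 + £28,506.02 + £67,291.56 = £301,903.72.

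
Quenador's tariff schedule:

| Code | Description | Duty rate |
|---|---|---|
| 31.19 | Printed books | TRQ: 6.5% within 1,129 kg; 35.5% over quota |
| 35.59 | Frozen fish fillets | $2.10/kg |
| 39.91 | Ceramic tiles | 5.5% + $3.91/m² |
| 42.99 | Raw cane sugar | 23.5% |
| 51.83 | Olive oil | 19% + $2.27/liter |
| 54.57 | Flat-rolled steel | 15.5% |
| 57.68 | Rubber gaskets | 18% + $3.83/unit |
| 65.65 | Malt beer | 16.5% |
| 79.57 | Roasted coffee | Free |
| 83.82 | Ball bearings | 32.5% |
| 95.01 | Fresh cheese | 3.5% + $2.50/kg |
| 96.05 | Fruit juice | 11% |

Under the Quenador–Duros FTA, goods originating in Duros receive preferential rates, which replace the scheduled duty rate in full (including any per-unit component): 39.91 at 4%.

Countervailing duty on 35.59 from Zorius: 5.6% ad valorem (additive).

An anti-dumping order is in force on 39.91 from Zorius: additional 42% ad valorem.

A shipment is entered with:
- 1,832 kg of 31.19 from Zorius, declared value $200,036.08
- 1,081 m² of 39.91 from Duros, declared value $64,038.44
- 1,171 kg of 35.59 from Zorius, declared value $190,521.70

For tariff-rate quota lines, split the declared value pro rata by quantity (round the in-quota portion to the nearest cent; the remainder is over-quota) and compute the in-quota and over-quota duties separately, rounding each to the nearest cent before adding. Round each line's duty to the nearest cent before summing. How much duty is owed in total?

$50,952.77

Line 1 (31.19, Zorius, 1,832 kg, $200,036.08):
Code 31.19 is under a tariff-rate quota (threshold 1,129 kg). In-quota: 1,129 kg at 6.5%; over-quota: 703 kg at 35.5%.
Pro-rata value split: in-quota = $200,036.08 × 1,129/1,832 = $123,275.51; over-quota = $200,036.08 − $123,275.51 = $76,760.57.
In-quota duty = $123,275.51 × 6.5% = $8,012.91. Over-quota duty = $76,760.57 × 35.5% = $27,250.00.
Line duty = $8,012.91 + $27,250.00 = $35,262.91.
Line 2 (39.91, Duros, 1,081 m², $64,038.44):
Base rate for 39.91 is 5.5% + $3.91/m².
Origin Duros qualifies under the Quenador–Duros agreement and 39.91 is covered: preferential rate 4% applies instead.
The additional-duty order on 39.91 targets Zorius, not Duros; it does not apply.
Duty = $64,038.44 × 4% = $2,561.54.
Line 3 (35.59, Zorius, 1,171 kg, $190,521.70):
Base rate for 35.59 is $2.10/kg.
Additional duty on 35.59 from Zorius: +5.6% ad valorem. Applied ad valorem rate = 5.6%.
Duty = $190,521.70 × 5.6% + 1,171 × $2.10 = $13,128.32.
Total = $35,262.91 + $2,561.54 + $13,128.32 = $50,952.77.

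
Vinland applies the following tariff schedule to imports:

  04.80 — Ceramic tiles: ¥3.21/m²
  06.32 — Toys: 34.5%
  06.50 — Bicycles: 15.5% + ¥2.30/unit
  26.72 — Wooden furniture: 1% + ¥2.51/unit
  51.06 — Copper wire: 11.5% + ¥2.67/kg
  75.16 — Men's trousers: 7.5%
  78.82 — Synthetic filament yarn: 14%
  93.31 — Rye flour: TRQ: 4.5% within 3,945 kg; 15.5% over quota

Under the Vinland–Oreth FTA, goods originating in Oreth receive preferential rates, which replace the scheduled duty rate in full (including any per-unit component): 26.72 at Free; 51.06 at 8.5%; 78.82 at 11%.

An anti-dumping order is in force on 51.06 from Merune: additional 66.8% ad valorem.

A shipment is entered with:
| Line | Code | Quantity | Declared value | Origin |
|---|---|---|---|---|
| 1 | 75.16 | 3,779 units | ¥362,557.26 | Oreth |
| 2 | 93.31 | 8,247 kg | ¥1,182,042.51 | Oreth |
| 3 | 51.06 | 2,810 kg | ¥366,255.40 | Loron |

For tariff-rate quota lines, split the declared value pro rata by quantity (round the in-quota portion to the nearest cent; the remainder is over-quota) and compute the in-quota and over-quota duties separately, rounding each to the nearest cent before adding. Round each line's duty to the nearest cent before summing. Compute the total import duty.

Line 1 (75.16, Oreth, 3,779 units, ¥362,557.26):
Base rate for 75.16 is 7.5%.
Origin Oreth is the FTA partner but 75.16 is not on the preference list; base rate stands.
Duty = ¥362,557.26 × 7.5% = ¥27,191.79.
Line 2 (93.31, Oreth, 8,247 kg, ¥1,182,042.51):
Code 93.31 is under a tariff-rate quota (threshold 3,945 kg). In-quota: 3,945 kg at 4.5%; over-quota: 4,302 kg at 15.5%.
Pro-rata value split: in-quota = ¥1,182,042.51 × 3,945/8,247 = ¥565,436.85; over-quota = ¥1,182,042.51 − ¥565,436.85 = ¥616,605.66.
In-quota duty = ¥565,436.85 × 4.5% = ¥25,444.66. Over-quota duty = ¥616,605.66 × 15.5% = ¥95,573.88.
Line duty = ¥25,444.66 + ¥95,573.88 = ¥121,018.54.
Line 3 (51.06, Loron, 2,810 kg, ¥366,255.40):
Base rate for 51.06 is 11.5% + ¥2.67/kg.
51.06 has an FTA preferential rate, but origin Loron is not Oreth; base rate stands.
The additional-duty order on 51.06 targets Merune, not Loron; it does not apply.
Duty = ¥366,255.40 × 11.5% + 2,810 × ¥2.67 = ¥49,622.07.
Total = ¥27,191.79 + ¥121,018.54 + ¥49,622.07 = ¥197,832.40.

¥197,832.40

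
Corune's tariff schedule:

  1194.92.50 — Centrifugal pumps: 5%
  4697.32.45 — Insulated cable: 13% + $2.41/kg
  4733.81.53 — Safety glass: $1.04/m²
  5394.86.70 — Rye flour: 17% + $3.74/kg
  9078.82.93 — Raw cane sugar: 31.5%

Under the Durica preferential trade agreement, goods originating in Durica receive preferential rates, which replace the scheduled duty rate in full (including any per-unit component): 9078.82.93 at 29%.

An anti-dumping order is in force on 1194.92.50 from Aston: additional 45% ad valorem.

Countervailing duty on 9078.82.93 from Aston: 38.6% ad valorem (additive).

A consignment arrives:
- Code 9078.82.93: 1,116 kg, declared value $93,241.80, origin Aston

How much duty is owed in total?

Line 1 (9078.82.93, Aston, 1,116 kg, $93,241.80):
Base rate for 9078.82.93 is 31.5%.
9078.82.93 has an FTA preferential rate, but origin Aston is not Durica; base rate stands.
Additional duty on 9078.82.93 from Aston: +38.6%. Applied ad valorem rate: 31.5% + 38.6% = 70.1%.
Duty = $93,241.80 × 70.1% = $65,362.50.

$65,362.50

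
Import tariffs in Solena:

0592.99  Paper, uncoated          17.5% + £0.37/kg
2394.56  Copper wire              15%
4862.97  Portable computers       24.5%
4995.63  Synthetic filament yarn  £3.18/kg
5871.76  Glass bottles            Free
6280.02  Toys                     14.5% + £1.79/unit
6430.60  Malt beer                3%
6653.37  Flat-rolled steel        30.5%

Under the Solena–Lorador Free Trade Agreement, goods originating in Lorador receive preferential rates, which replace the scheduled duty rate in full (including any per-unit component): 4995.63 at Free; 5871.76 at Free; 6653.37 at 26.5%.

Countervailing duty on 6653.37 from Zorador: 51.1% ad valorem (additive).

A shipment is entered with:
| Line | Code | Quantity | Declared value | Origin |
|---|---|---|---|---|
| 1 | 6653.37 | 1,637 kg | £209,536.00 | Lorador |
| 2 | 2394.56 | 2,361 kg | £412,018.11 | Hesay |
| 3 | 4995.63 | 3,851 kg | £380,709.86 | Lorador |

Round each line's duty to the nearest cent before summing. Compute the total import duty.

Line 1 (6653.37, Lorador, 1,637 kg, £209,536.00):
Base rate for 6653.37 is 30.5%.
Origin Lorador qualifies under the Solena–Lorador agreement and 6653.37 is covered: preferential rate 26.5% applies instead.
The additional-duty order on 6653.37 targets Zorador, not Lorador; it does not apply.
Duty = £209,536.00 × 26.5% = £55,527.04.
Line 2 (2394.56, Hesay, 2,361 kg, £412,018.11):
Base rate for 2394.56 is 15%.
Duty = £412,018.11 × 15% = £61,802.72.
Line 3 (4995.63, Lorador, 3,851 kg, £380,709.86):
Base rate for 4995.63 is £3.18/kg.
Origin Lorador qualifies under the Solena–Lorador agreement and 4995.63 is covered: preferential rate Free applies instead.
Duty = £380,709.86 × 0% = £0.00.
Total = £55,527.04 + £61,802.72 + £0.00 = £117,329.76.

£117,329.76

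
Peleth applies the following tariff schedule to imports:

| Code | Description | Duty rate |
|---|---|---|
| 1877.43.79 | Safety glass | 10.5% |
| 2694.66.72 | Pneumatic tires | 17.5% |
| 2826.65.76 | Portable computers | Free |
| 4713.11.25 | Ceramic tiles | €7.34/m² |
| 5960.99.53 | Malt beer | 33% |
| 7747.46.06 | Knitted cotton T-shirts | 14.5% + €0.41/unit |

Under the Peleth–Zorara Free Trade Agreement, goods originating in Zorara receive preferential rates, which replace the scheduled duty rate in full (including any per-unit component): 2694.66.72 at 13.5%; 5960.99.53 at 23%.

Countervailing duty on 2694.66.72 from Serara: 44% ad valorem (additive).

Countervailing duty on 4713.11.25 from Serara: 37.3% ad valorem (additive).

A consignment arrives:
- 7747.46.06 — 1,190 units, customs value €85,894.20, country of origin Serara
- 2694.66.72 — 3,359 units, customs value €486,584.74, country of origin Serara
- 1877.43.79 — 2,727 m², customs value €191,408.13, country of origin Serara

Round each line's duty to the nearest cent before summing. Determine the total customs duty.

€332,290.03

Line 1 (7747.46.06, Serara, 1,190 units, €85,894.20):
Base rate for 7747.46.06 is 14.5% + €0.41/unit.
Duty = €85,894.20 × 14.5% + 1,190 × €0.41 = €12,942.56.
Line 2 (2694.66.72, Serara, 3,359 units, €486,584.74):
Base rate for 2694.66.72 is 17.5%.
2694.66.72 has an FTA preferential rate, but origin Serara is not Zorara; base rate stands.
Additional duty on 2694.66.72 from Serara: +44%. Applied ad valorem rate: 17.5% + 44% = 61.5%.
Duty = €486,584.74 × 61.5% = €299,249.62.
Line 3 (1877.43.79, Serara, 2,727 m², €191,408.13):
Base rate for 1877.43.79 is 10.5%.
Duty = €191,408.13 × 10.5% = €20,097.85.
Total = €12,942.56 + €299,249.62 + €20,097.85 = €332,290.03.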